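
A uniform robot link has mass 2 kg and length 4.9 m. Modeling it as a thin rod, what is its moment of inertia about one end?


I = (1/3) * m * L^2
= (1/3) * 2 * 4.9^2
= 0.333333 * 2 * 24.01
= 16.0067 kg*m^2


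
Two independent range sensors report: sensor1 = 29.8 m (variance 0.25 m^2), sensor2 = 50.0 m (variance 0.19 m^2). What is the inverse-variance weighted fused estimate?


w1 = (1/var1) / (1/var1 + 1/var2)
   = 4.0 / (4.0 + 5.2632) = 0.4318
w2 = 1 - w1 = 0.5682
fused = w1*s1 + w2*s2 = 12.8682 + 28.4091
= 41.2773 m


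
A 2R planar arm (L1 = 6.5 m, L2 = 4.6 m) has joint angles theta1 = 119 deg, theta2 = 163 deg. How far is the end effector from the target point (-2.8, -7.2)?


End effector via forward kinematics:
x = L1*cos(t1) + L2*cos(t1+t2) = -2.1949
y = L1*sin(t1) + L2*sin(t1+t2) = 1.1855
Distance to target:
d = sqrt((-2.8 - -2.1949)^2 + (-7.2 - 1.1855)^2)
= sqrt(0.3662 + 70.3174)
= 8.4074 m


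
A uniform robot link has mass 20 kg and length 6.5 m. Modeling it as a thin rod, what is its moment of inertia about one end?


I = (1/3) * m * L^2
= (1/3) * 20 * 6.5^2
= 0.333333 * 20 * 42.25
= 281.6667 kg*m^2


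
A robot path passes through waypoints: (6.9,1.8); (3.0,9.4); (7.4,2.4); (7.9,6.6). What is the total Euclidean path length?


Segment lengths:
  seg1 = sqrt((-3.9)^2 + (7.6)^2) = 8.5422
  seg2 = sqrt((4.4)^2 + (-7.0)^2) = 8.268
  seg3 = sqrt((0.5)^2 + (4.2)^2) = 4.2297
Total = 21.0399


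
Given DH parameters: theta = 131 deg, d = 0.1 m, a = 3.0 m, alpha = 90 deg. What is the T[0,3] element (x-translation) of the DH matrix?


T[0,3] = a * cos(theta)
= 3.0 * cos(131 deg)
= 3.0 * -0.6561
= -1.9682


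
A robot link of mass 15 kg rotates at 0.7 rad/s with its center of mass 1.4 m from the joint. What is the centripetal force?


F = m * omega^2 * r
= 15 * 0.7^2 * 1.4
= 15 * 0.49 * 1.4
= 10.29 N


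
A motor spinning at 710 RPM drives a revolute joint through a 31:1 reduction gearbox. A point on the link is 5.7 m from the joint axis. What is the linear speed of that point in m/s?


omega_motor = 710 * 2*pi/60 = 74.351 rad/s
omega_joint = omega_motor / 31 = 2.3984 rad/s
v = omega_joint * r = 2.3984 * 5.7
= 13.671 m/s


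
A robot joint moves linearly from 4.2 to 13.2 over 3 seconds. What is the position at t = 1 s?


s = t/T = 1/3 = 0.3333
p(t) = p0 + (pf-p0)*s
= 4.2 + (13.2 - 4.2) * 0.3333
= 7.2


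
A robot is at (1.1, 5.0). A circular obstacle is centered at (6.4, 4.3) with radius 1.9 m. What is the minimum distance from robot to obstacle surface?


center_dist = sqrt((1.1-6.4)^2 + (5.0-4.3)^2)
= sqrt(28.09 + 0.49)
= 5.346
min_dist = center_dist - radius = 5.346 - 1.9 = 3.446 m


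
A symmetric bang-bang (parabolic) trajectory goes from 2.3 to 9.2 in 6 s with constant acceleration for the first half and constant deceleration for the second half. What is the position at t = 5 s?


Symmetric rest-to-rest: each phase covers (pf-p0)/2 in time T/2. 0.5*a*(T/2)^2 = (pf-p0)/2 => a = 4*(pf-p0)/T^2
a = 4*(9.2-2.3)/6^2 = 0.7667
t = 5 is in the deceleration phase (t > T/2).
p = pf - 0.5*a*(T-t)^2 = 9.2 - 0.5*0.7667*1^2
= 8.8167


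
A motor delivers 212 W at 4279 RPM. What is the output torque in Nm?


omega = 4279 * 2*pi/60 = 448.0958 rad/s
tau = P / omega = 212 / 448.0958
= 0.4731 Nm


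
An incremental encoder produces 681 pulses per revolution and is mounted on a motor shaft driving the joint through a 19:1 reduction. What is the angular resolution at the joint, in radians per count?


counts per rev = 681
effective counts at joint = 681 * 19 = 12939
resolution = 2*pi / 12939
= 4.8560e-04 rad/count


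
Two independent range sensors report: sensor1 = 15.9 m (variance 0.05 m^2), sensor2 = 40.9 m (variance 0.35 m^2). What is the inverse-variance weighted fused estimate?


w1 = (1/var1) / (1/var1 + 1/var2)
   = 20.0 / (20.0 + 2.8571) = 0.875
w2 = 1 - w1 = 0.125
fused = w1*s1 + w2*s2 = 13.9125 + 5.1125
= 19.025 m


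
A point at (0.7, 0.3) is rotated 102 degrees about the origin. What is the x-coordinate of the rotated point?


x' = x*cos(theta) - y*sin(theta)
cos(102 deg) = -0.2079, sin(102 deg) = 0.9781
x' = 0.7 * -0.2079 - 0.3 * 0.9781
= -0.1455 - 0.2934
= -0.439


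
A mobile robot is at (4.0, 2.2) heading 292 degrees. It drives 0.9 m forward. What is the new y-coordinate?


y_new = y0 + d*sin(theta)
= 2.2 + 0.9*sin(292)
= 2.2 + -0.8345
= 1.3655


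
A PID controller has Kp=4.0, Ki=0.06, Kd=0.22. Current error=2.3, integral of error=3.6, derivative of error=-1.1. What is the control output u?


u = Kp*e + Ki*int(e) + Kd*de/dt
= 4.0*2.3 + 0.06*3.6 + 0.22*(-1.1)
= 9.2 + 0.216 + -0.242
= 9.174


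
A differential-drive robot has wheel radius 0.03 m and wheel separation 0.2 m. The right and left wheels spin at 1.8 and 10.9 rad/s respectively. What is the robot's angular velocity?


vR = r*wR = 0.03*1.8 = 0.054 m/s
vL = r*wL = 0.03*10.9 = 0.327 m/s
v = (vR+vL)/2 = 0.1905 m/s
omega = (vR-vL)/L = -1.365 rad/s
angular velocity = -1.365 rad/s


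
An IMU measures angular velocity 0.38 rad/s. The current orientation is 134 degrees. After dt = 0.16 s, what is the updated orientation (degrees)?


delta_theta = w * dt = 0.38 * 0.16 = 0.0608 rad
= 3.4836 deg
theta_new = 134 + 3.4836 = 137.4836 deg


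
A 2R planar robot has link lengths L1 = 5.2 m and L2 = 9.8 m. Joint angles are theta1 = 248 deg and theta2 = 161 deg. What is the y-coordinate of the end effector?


Convert angles to radians: theta1 = 4.3284, theta2 = 2.81
y = L1*sin(theta1) + L2*sin(theta1+theta2)
y = -4.8214 + 7.3962
y = 2.5748


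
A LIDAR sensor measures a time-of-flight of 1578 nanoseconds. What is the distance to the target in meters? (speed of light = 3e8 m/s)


tof = 1578 ns = 1.578e-06 s
dist = c * tof / 2
= 3e8 * 1.578e-06 / 2
= 236.7 m


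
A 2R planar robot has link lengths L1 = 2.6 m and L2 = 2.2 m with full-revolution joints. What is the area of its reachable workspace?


r_max = L1 + L2 = 4.8 m
r_min = |L1 - L2| = 0.4 m
Area = pi*(r_max^2 - r_min^2)
= pi*(23.04 - 0.16)
= pi * 22.88
= 71.8796 m^2


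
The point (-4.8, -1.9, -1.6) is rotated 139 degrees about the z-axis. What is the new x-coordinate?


Rotation about z-axis: x' = x*cos(theta) - y*sin(theta)
= -4.8 * -0.7547 - -1.9 * 0.6561
= 4.8691


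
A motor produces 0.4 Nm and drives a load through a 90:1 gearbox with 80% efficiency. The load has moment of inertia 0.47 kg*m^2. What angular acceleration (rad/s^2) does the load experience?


tau_out = tau_motor * N * eta
= 0.4 * 90 * 0.8 = 28.8 Nm
alpha = tau_out / I = 28.8 / 0.47
= 61.2766 rad/s^2


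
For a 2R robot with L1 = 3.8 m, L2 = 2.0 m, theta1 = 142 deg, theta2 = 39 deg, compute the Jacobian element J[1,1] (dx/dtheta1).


J[1,1] = -L1*sin(t1) - L2*sin(t1+t2)
= -3.8*sin(142) - 2.0*sin(181)
= -2.3046


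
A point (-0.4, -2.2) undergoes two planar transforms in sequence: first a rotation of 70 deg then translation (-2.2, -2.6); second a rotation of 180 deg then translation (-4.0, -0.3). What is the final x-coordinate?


After transform 1:
x1 = cos(70)*-0.4 - sin(70)*-2.2 + -2.2 = -0.2695
y1 = sin(70)*-0.4 + cos(70)*-2.2 + -2.6 = -3.7283
After transform 2:
x2 = cos(180)*-0.2695 - sin(180)*-3.7283 + -4.0
= -3.7305


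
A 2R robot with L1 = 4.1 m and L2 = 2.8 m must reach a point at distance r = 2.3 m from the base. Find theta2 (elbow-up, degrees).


cos(theta2) = (r^2 - L1^2 - L2^2) / (2*L1*L2)
cos(theta2) = (5.29 - 16.81 - 7.84) / 22.96
cos(theta2) = -0.843206
theta2 = 147.4802 degrees


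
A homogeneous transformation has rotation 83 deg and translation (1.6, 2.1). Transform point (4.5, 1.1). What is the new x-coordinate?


x' = cos(theta)*px - sin(theta)*py + tx
= 0.1219*4.5 - 0.9925*1.1 + 1.6
= 1.0566


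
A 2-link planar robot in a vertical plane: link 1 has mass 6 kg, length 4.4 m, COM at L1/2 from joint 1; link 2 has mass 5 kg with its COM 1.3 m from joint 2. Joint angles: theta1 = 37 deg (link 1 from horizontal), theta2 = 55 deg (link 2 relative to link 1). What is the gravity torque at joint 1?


Horizontal distance from joint 1 to link-1 COM:
  x_c1 = (L1/2)*cos(t1) = 2.2 * 0.7986 = 1.757 m
Horizontal distance from joint 1 to link-2 COM:
  x_c2 = L1*cos(t1) + Lc2*cos(t1+t2)
       = 4.4*0.7986 + 1.3*-0.0349 = 3.4686 m
tau1 = m1*g*x_c1 + m2*g*x_c2
     = 6*9.81*1.757 + 5*9.81*3.4686
     = 103.4169 + 170.1361
     = 273.5531 Nm


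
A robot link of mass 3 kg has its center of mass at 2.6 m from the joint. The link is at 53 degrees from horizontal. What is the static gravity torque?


tau = m*g*L*cos(angle)
= 3 * 9.81 * 2.6 * cos(53 deg)
= 3 * 9.81 * 2.6 * 0.6018
= 46.0497 Nm


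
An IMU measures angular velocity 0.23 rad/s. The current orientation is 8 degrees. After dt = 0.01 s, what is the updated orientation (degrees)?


delta_theta = w * dt = 0.23 * 0.01 = 0.0023 rad
= 0.1318 deg
theta_new = 8 + 0.1318 = 8.1318 deg


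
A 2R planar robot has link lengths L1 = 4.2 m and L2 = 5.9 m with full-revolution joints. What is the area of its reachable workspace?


r_max = L1 + L2 = 10.1 m
r_min = |L1 - L2| = 1.7 m
Area = pi*(r_max^2 - r_min^2)
= pi*(102.01 - 2.89)
= pi * 99.12
= 311.3947 m^2


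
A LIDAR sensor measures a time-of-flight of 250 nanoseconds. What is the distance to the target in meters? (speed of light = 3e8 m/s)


tof = 250 ns = 2.5e-07 s
dist = c * tof / 2
= 3e8 * 2.5e-07 / 2
= 37.5 m


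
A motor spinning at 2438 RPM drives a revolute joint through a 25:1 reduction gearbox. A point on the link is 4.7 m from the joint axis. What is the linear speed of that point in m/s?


omega_motor = 2438 * 2*pi/60 = 255.3068 rad/s
omega_joint = omega_motor / 25 = 10.2123 rad/s
v = omega_joint * r = 10.2123 * 4.7
= 47.9977 m/s


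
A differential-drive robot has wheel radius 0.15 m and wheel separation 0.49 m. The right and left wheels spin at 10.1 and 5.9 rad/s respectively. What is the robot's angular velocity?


vR = r*wR = 0.15*10.1 = 1.515 m/s
vL = r*wL = 0.15*5.9 = 0.885 m/s
v = (vR+vL)/2 = 1.2 m/s
omega = (vR-vL)/L = 1.2857 rad/s
angular velocity = 1.2857 rad/s


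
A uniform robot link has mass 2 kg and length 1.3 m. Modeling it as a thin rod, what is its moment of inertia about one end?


I = (1/3) * m * L^2
= (1/3) * 2 * 1.3^2
= 0.333333 * 2 * 1.69
= 1.1267 kg*m^2


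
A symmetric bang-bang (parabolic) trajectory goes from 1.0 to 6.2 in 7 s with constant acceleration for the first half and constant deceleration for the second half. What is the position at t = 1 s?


Symmetric rest-to-rest: each phase covers (pf-p0)/2 in time T/2. 0.5*a*(T/2)^2 = (pf-p0)/2 => a = 4*(pf-p0)/T^2
a = 4*(6.2-1.0)/7^2 = 0.4245
t = 1 is in the acceleration phase (t <= T/2).
p = p0 + 0.5*a*t^2 = 1.0 + 0.5*0.4245*1^2
= 1.2122


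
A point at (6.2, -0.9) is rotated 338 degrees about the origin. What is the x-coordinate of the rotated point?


x' = x*cos(theta) - y*sin(theta)
cos(338 deg) = 0.9272, sin(338 deg) = -0.3746
x' = 6.2 * 0.9272 - -0.9 * -0.3746
= 5.7485 - 0.3371
= 5.4114


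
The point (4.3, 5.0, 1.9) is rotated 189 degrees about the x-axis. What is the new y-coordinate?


Rotation about x-axis: y' = y*cos(theta) - z*sin(theta)
= 5.0 * -0.9877 - 1.9 * -0.1564
= -4.6412


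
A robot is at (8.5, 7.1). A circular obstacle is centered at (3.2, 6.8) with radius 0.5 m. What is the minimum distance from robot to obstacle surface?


center_dist = sqrt((8.5-3.2)^2 + (7.1-6.8)^2)
= sqrt(28.09 + 0.09)
= 5.3085
min_dist = center_dist - radius = 5.3085 - 0.5 = 4.8085 m


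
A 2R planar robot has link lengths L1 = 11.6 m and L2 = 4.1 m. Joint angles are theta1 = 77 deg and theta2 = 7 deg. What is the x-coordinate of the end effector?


Convert angles to radians: theta1 = 1.3439, theta2 = 0.1222
x = L1*cos(theta1) + L2*cos(theta1+theta2)
x = 2.6094 + 0.4286
x = 3.038


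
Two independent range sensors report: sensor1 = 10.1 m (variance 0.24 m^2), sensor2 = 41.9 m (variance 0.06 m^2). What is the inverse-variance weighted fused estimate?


w1 = (1/var1) / (1/var1 + 1/var2)
   = 4.1667 / (4.1667 + 16.6667) = 0.2
w2 = 1 - w1 = 0.8
fused = w1*s1 + w2*s2 = 2.02 + 33.52
= 35.54 m


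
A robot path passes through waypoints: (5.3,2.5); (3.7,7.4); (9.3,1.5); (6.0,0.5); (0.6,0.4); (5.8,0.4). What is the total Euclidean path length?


Segment lengths:
  seg1 = sqrt((-1.6)^2 + (4.9)^2) = 5.1546
  seg2 = sqrt((5.6)^2 + (-5.9)^2) = 8.1345
  seg3 = sqrt((-3.3)^2 + (-1.0)^2) = 3.4482
  seg4 = sqrt((-5.4)^2 + (-0.1)^2) = 5.4009
  seg5 = sqrt((5.2)^2 + (0.0)^2) = 5.2
Total = 27.3382


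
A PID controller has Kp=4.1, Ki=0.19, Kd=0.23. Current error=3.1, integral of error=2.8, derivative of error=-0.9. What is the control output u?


u = Kp*e + Ki*int(e) + Kd*de/dt
= 4.1*3.1 + 0.19*2.8 + 0.23*(-0.9)
= 12.71 + 0.532 + -0.207
= 13.035


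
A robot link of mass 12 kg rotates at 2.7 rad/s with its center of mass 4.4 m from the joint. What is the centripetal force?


F = m * omega^2 * r
= 12 * 2.7^2 * 4.4
= 12 * 7.29 * 4.4
= 384.912 N


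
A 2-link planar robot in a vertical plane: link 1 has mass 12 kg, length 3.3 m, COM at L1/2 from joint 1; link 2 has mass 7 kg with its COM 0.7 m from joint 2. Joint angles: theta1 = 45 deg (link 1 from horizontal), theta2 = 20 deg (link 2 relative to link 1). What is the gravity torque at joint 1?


Horizontal distance from joint 1 to link-1 COM:
  x_c1 = (L1/2)*cos(t1) = 1.65 * 0.7071 = 1.1667 m
Horizontal distance from joint 1 to link-2 COM:
  x_c2 = L1*cos(t1) + Lc2*cos(t1+t2)
       = 3.3*0.7071 + 0.7*0.4226 = 2.6293 m
tau1 = m1*g*x_c1 + m2*g*x_c2
     = 12*9.81*1.1667 + 7*9.81*2.6293
     = 137.347 + 180.553
     = 317.9 Nm


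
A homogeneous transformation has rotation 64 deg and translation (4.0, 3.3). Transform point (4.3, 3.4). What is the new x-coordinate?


x' = cos(theta)*px - sin(theta)*py + tx
= 0.4384*4.3 - 0.8988*3.4 + 4.0
= 2.8291


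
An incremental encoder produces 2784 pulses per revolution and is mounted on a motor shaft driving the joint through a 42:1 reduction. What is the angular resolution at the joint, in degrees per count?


counts per rev = 2784
effective counts at joint = 2784 * 42 = 116928
resolution = 360 / 116928
= 0.0031 deg/count


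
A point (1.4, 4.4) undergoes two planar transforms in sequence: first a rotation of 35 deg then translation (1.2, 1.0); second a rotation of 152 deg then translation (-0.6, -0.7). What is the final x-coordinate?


After transform 1:
x1 = cos(35)*1.4 - sin(35)*4.4 + 1.2 = -0.1769
y1 = sin(35)*1.4 + cos(35)*4.4 + 1.0 = 5.4073
After transform 2:
x2 = cos(152)*-0.1769 - sin(152)*5.4073 + -0.6
= -2.9823


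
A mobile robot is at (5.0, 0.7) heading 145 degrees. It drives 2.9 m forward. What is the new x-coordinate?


x_new = x0 + d*cos(theta)
= 5.0 + 2.9*cos(145)
= 5.0 + -2.3755
= 2.6245


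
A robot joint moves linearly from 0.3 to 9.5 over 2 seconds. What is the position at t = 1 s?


s = t/T = 1/2 = 0.5
p(t) = p0 + (pf-p0)*s
= 0.3 + (9.5 - 0.3) * 0.5
= 4.9


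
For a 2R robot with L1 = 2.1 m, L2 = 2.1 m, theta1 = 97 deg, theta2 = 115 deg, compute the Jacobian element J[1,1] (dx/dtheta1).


J[1,1] = -L1*sin(t1) - L2*sin(t1+t2)
= -2.1*sin(97) - 2.1*sin(212)
= -0.9715


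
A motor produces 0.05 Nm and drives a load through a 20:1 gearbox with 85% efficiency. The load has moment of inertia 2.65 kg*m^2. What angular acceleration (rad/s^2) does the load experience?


tau_out = tau_motor * N * eta
= 0.05 * 20 * 0.85 = 0.85 Nm
alpha = tau_out / I = 0.85 / 2.65
= 0.3208 rad/s^2


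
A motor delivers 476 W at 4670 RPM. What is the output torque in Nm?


omega = 4670 * 2*pi/60 = 489.0413 rad/s
tau = P / omega = 476 / 489.0413
= 0.9733 Nm


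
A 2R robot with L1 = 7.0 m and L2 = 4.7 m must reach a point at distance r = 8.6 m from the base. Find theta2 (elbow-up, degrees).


cos(theta2) = (r^2 - L1^2 - L2^2) / (2*L1*L2)
cos(theta2) = (73.96 - 49.0 - 22.09) / 65.8
cos(theta2) = 0.043617
theta2 = 87.5001 degrees


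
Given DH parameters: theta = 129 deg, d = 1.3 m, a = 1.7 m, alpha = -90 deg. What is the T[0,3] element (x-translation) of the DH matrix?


T[0,3] = a * cos(theta)
= 1.7 * cos(129 deg)
= 1.7 * -0.6293
= -1.0698


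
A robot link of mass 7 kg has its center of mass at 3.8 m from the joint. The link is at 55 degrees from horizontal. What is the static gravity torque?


tau = m*g*L*cos(angle)
= 7 * 9.81 * 3.8 * cos(55 deg)
= 7 * 9.81 * 3.8 * 0.5736
= 149.6725 Nm


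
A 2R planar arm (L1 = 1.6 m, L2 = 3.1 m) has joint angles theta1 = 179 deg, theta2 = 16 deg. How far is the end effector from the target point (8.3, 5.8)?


End effector via forward kinematics:
x = L1*cos(t1) + L2*cos(t1+t2) = -4.5941
y = L1*sin(t1) + L2*sin(t1+t2) = -0.7744
Distance to target:
d = sqrt((8.3 - -4.5941)^2 + (5.8 - -0.7744)^2)
= sqrt(166.2585 + 43.2229)
= 14.4735 m


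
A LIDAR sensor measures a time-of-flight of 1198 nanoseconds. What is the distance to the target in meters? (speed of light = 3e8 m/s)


tof = 1198 ns = 1.198e-06 s
dist = c * tof / 2
= 3e8 * 1.198e-06 / 2
= 179.7 m


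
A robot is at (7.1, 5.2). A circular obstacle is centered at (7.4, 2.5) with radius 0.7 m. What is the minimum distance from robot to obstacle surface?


center_dist = sqrt((7.1-7.4)^2 + (5.2-2.5)^2)
= sqrt(0.09 + 7.29)
= 2.7166
min_dist = center_dist - radius = 2.7166 - 0.7 = 2.0166 m


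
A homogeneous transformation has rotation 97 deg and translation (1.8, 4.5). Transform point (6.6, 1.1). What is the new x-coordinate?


x' = cos(theta)*px - sin(theta)*py + tx
= -0.1219*6.6 - 0.9925*1.1 + 1.8
= -0.0961


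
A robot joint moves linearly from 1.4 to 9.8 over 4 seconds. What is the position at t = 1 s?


s = t/T = 1/4 = 0.25
p(t) = p0 + (pf-p0)*s
= 1.4 + (9.8 - 1.4) * 0.25
= 3.5


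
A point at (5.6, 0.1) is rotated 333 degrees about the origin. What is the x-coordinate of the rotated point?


x' = x*cos(theta) - y*sin(theta)
cos(333 deg) = 0.891, sin(333 deg) = -0.454
x' = 5.6 * 0.891 - 0.1 * -0.454
= 4.9896 - -0.0454
= 5.035


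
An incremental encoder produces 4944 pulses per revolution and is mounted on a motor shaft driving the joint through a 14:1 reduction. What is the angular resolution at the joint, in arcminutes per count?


counts per rev = 4944
effective counts at joint = 4944 * 14 = 69216
resolution = 360*60 / 69216
= 0.3121 arcmin/count


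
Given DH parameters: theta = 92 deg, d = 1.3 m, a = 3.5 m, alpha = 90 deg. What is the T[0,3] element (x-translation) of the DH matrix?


T[0,3] = a * cos(theta)
= 3.5 * cos(92 deg)
= 3.5 * -0.0349
= -0.1221


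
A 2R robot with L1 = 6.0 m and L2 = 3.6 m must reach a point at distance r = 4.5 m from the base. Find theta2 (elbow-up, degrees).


cos(theta2) = (r^2 - L1^2 - L2^2) / (2*L1*L2)
cos(theta2) = (20.25 - 36.0 - 12.96) / 43.2
cos(theta2) = -0.664583
theta2 = 131.6504 degrees


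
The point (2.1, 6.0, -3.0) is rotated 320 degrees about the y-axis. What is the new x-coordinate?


Rotation about y-axis: x' = x*cos(theta) + z*sin(theta)
= 2.1 * 0.766 + -3.0 * -0.6428
= 3.5371


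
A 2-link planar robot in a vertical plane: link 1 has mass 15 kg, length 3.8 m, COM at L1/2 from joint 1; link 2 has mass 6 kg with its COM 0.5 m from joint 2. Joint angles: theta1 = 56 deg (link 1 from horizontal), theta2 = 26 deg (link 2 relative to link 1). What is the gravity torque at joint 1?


Horizontal distance from joint 1 to link-1 COM:
  x_c1 = (L1/2)*cos(t1) = 1.9 * 0.5592 = 1.0625 m
Horizontal distance from joint 1 to link-2 COM:
  x_c2 = L1*cos(t1) + Lc2*cos(t1+t2)
       = 3.8*0.5592 + 0.5*0.1392 = 2.1945 m
tau1 = m1*g*x_c1 + m2*g*x_c2
     = 15*9.81*1.0625 + 6*9.81*2.1945
     = 156.3419 + 129.1694
     = 285.5114 Nm


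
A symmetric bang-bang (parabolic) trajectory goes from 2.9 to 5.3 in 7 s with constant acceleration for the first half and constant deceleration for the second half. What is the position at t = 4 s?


Symmetric rest-to-rest: each phase covers (pf-p0)/2 in time T/2. 0.5*a*(T/2)^2 = (pf-p0)/2 => a = 4*(pf-p0)/T^2
a = 4*(5.3-2.9)/7^2 = 0.1959
t = 4 is in the deceleration phase (t > T/2).
p = pf - 0.5*a*(T-t)^2 = 5.3 - 0.5*0.1959*3^2
= 4.4184


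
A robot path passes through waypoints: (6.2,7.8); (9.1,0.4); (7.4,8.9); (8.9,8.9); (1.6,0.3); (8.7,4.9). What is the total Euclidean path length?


Segment lengths:
  seg1 = sqrt((2.9)^2 + (-7.4)^2) = 7.948
  seg2 = sqrt((-1.7)^2 + (8.5)^2) = 8.6683
  seg3 = sqrt((1.5)^2 + (0.0)^2) = 1.5
  seg4 = sqrt((-7.3)^2 + (-8.6)^2) = 11.2805
  seg5 = sqrt((7.1)^2 + (4.6)^2) = 8.4599
Total = 37.8567


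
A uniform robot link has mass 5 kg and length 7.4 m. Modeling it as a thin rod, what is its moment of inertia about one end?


I = (1/3) * m * L^2
= (1/3) * 5 * 7.4^2
= 0.333333 * 5 * 54.76
= 91.2667 kg*m^2


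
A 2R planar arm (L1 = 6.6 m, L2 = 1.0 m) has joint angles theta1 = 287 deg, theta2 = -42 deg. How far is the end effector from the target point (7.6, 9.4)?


End effector via forward kinematics:
x = L1*cos(t1) + L2*cos(t1+t2) = 1.507
y = L1*sin(t1) + L2*sin(t1+t2) = -7.2179
Distance to target:
d = sqrt((7.6 - 1.507)^2 + (9.4 - -7.2179)^2)
= sqrt(37.1242 + 276.1552)
= 17.6997 m


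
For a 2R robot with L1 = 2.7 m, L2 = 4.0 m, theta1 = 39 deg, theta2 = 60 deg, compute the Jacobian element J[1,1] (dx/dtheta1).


J[1,1] = -L1*sin(t1) - L2*sin(t1+t2)
= -2.7*sin(39) - 4.0*sin(99)
= -5.6499


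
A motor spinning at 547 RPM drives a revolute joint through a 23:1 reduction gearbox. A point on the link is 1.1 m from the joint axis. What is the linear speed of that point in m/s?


omega_motor = 547 * 2*pi/60 = 57.2817 rad/s
omega_joint = omega_motor / 23 = 2.4905 rad/s
v = omega_joint * r = 2.4905 * 1.1
= 2.7396 m/s


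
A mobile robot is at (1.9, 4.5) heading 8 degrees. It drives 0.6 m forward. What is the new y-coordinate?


y_new = y0 + d*sin(theta)
= 4.5 + 0.6*sin(8)
= 4.5 + 0.0835
= 4.5835


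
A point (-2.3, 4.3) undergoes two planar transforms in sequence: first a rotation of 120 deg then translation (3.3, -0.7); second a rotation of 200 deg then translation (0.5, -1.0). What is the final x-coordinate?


After transform 1:
x1 = cos(120)*-2.3 - sin(120)*4.3 + 3.3 = 0.7261
y1 = sin(120)*-2.3 + cos(120)*4.3 + -0.7 = -4.8419
After transform 2:
x2 = cos(200)*0.7261 - sin(200)*-4.8419 + 0.5
= -1.8383


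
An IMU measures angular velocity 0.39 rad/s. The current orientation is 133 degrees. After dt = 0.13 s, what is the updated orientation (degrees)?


delta_theta = w * dt = 0.39 * 0.13 = 0.0507 rad
= 2.9049 deg
theta_new = 133 + 2.9049 = 135.9049 deg


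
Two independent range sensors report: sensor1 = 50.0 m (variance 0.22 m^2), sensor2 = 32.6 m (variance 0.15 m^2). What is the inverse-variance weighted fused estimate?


w1 = (1/var1) / (1/var1 + 1/var2)
   = 4.5455 / (4.5455 + 6.6667) = 0.4054
w2 = 1 - w1 = 0.5946
fused = w1*s1 + w2*s2 = 20.2703 + 19.3838
= 39.6541 m


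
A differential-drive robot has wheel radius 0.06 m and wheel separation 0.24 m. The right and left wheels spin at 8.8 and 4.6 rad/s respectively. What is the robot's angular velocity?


vR = r*wR = 0.06*8.8 = 0.528 m/s
vL = r*wL = 0.06*4.6 = 0.276 m/s
v = (vR+vL)/2 = 0.402 m/s
omega = (vR-vL)/L = 1.05 rad/s
angular velocity = 1.05 rad/s


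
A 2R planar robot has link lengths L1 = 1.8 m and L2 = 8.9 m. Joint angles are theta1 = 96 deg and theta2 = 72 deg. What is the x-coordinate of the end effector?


Convert angles to radians: theta1 = 1.6755, theta2 = 1.2566
x = L1*cos(theta1) + L2*cos(theta1+theta2)
x = -0.1882 + -8.7055
x = -8.8937


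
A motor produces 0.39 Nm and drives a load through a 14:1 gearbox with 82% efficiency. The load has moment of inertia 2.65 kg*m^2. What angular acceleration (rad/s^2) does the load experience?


tau_out = tau_motor * N * eta
= 0.39 * 14 * 0.82 = 4.4772 Nm
alpha = tau_out / I = 4.4772 / 2.65
= 1.6895 rad/s^2


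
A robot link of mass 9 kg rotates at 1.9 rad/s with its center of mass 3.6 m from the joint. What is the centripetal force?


F = m * omega^2 * r
= 9 * 1.9^2 * 3.6
= 9 * 3.61 * 3.6
= 116.964 N


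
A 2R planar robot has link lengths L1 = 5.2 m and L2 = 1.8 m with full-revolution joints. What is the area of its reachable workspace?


r_max = L1 + L2 = 7.0 m
r_min = |L1 - L2| = 3.4 m
Area = pi*(r_max^2 - r_min^2)
= pi*(49.0 - 11.56)
= pi * 37.44
= 117.6212 m^2


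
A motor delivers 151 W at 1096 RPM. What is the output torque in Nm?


omega = 1096 * 2*pi/60 = 114.7729 rad/s
tau = P / omega = 151 / 114.7729
= 1.3156 Nm


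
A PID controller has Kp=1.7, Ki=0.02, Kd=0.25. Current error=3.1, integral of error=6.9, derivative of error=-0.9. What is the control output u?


u = Kp*e + Ki*int(e) + Kd*de/dt
= 1.7*3.1 + 0.02*6.9 + 0.25*(-0.9)
= 5.27 + 0.138 + -0.225
= 5.183


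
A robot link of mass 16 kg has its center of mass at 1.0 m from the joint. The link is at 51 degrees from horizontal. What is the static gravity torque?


tau = m*g*L*cos(angle)
= 16 * 9.81 * 1.0 * cos(51 deg)
= 16 * 9.81 * 1.0 * 0.6293
= 98.7781 Nm


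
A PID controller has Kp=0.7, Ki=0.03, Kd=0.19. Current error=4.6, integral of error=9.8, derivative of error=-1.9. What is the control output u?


u = Kp*e + Ki*int(e) + Kd*de/dt
= 0.7*4.6 + 0.03*9.8 + 0.19*(-1.9)
= 3.22 + 0.294 + -0.361
= 3.153


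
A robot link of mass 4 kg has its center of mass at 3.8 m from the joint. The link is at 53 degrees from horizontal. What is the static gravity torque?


tau = m*g*L*cos(angle)
= 4 * 9.81 * 3.8 * cos(53 deg)
= 4 * 9.81 * 3.8 * 0.6018
= 89.7378 Nm


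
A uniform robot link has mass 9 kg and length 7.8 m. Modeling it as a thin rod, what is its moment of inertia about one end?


I = (1/3) * m * L^2
= (1/3) * 9 * 7.8^2
= 0.333333 * 9 * 60.84
= 182.52 kg*m^2


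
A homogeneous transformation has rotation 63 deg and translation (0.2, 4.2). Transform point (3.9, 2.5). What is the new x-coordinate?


x' = cos(theta)*px - sin(theta)*py + tx
= 0.454*3.9 - 0.891*2.5 + 0.2
= -0.257


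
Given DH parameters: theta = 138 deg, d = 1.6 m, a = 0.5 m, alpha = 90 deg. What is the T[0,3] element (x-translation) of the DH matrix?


T[0,3] = a * cos(theta)
= 0.5 * cos(138 deg)
= 0.5 * -0.7431
= -0.3716


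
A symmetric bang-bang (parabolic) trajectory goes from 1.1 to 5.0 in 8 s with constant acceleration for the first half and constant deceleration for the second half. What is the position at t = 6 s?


Symmetric rest-to-rest: each phase covers (pf-p0)/2 in time T/2. 0.5*a*(T/2)^2 = (pf-p0)/2 => a = 4*(pf-p0)/T^2
a = 4*(5.0-1.1)/8^2 = 0.2437
t = 6 is in the deceleration phase (t > T/2).
p = pf - 0.5*a*(T-t)^2 = 5.0 - 0.5*0.2437*2^2
= 4.5125


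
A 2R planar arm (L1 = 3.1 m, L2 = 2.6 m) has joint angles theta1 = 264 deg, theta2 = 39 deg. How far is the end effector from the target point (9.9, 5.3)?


End effector via forward kinematics:
x = L1*cos(t1) + L2*cos(t1+t2) = 1.092
y = L1*sin(t1) + L2*sin(t1+t2) = -5.2636
Distance to target:
d = sqrt((9.9 - 1.092)^2 + (5.3 - -5.2636)^2)
= sqrt(77.5805 + 111.5888)
= 13.7539 m


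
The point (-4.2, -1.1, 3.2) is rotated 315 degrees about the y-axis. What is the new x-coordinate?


Rotation about y-axis: x' = x*cos(theta) + z*sin(theta)
= -4.2 * 0.7071 + 3.2 * -0.7071
= -5.2326


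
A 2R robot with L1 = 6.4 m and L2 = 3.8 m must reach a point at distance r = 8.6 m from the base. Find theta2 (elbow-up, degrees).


cos(theta2) = (r^2 - L1^2 - L2^2) / (2*L1*L2)
cos(theta2) = (73.96 - 40.96 - 14.44) / 48.64
cos(theta2) = 0.381579
theta2 = 67.5685 degrees


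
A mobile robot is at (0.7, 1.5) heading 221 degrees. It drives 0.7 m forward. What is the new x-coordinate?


x_new = x0 + d*cos(theta)
= 0.7 + 0.7*cos(221)
= 0.7 + -0.5283
= 0.1717


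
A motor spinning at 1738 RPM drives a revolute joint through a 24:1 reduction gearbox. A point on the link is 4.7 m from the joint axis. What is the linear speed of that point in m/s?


omega_motor = 1738 * 2*pi/60 = 182.0029 rad/s
omega_joint = omega_motor / 24 = 7.5835 rad/s
v = omega_joint * r = 7.5835 * 4.7
= 35.6422 m/s


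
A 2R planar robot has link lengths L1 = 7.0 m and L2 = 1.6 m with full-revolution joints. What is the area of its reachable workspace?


r_max = L1 + L2 = 8.6 m
r_min = |L1 - L2| = 5.4 m
Area = pi*(r_max^2 - r_min^2)
= pi*(73.96 - 29.16)
= pi * 44.8
= 140.7434 m^2


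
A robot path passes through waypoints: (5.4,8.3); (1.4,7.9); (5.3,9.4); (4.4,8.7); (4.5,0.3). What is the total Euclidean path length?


Segment lengths:
  seg1 = sqrt((-4.0)^2 + (-0.4)^2) = 4.02
  seg2 = sqrt((3.9)^2 + (1.5)^2) = 4.1785
  seg3 = sqrt((-0.9)^2 + (-0.7)^2) = 1.1402
  seg4 = sqrt((0.1)^2 + (-8.4)^2) = 8.4006
Total = 17.7392


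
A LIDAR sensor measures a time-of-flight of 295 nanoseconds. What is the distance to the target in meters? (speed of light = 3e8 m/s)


tof = 295 ns = 2.95e-07 s
dist = c * tof / 2
= 3e8 * 2.95e-07 / 2
= 44.25 m


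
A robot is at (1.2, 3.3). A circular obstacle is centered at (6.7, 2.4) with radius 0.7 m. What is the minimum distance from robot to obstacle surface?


center_dist = sqrt((1.2-6.7)^2 + (3.3-2.4)^2)
= sqrt(30.25 + 0.81)
= 5.5731
min_dist = center_dist - radius = 5.5731 - 0.7 = 4.8731 m


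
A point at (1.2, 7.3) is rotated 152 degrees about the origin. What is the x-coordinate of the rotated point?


x' = x*cos(theta) - y*sin(theta)
cos(152 deg) = -0.8829, sin(152 deg) = 0.4695
x' = 1.2 * -0.8829 - 7.3 * 0.4695
= -1.0595 - 3.4271
= -4.4867


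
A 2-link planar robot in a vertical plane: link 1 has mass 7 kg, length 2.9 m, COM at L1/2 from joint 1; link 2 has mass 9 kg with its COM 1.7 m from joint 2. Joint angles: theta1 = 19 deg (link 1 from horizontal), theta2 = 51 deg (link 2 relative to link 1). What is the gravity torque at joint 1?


Horizontal distance from joint 1 to link-1 COM:
  x_c1 = (L1/2)*cos(t1) = 1.45 * 0.9455 = 1.371 m
Horizontal distance from joint 1 to link-2 COM:
  x_c2 = L1*cos(t1) + Lc2*cos(t1+t2)
       = 2.9*0.9455 + 1.7*0.342 = 3.3234 m
tau1 = m1*g*x_c1 + m2*g*x_c2
     = 7*9.81*1.371 + 9*9.81*3.3234
     = 94.1467 + 293.4264
     = 387.5731 Nm


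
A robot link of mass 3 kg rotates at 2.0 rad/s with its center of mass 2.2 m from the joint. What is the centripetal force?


F = m * omega^2 * r
= 3 * 2.0^2 * 2.2
= 3 * 4.0 * 2.2
= 26.4 N


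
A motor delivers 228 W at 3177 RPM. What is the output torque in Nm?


omega = 3177 * 2*pi/60 = 332.6947 rad/s
tau = P / omega = 228 / 332.6947
= 0.6853 Nm


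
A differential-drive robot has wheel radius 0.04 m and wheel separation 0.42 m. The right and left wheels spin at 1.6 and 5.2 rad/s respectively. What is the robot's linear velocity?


vR = r*wR = 0.04*1.6 = 0.064 m/s
vL = r*wL = 0.04*5.2 = 0.208 m/s
v = (vR+vL)/2 = 0.136 m/s
omega = (vR-vL)/L = -0.3429 rad/s
linear velocity = 0.136 m/s


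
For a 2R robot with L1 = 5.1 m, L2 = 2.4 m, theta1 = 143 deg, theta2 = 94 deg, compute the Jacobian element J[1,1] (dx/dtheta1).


J[1,1] = -L1*sin(t1) - L2*sin(t1+t2)
= -5.1*sin(143) - 2.4*sin(237)
= -1.0564


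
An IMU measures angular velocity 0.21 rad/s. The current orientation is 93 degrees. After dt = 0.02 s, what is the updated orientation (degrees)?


delta_theta = w * dt = 0.21 * 0.02 = 0.0042 rad
= 0.2406 deg
theta_new = 93 + 0.2406 = 93.2406 deg


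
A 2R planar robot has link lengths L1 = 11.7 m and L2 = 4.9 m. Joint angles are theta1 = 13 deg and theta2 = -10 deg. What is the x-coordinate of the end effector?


Convert angles to radians: theta1 = 0.2269, theta2 = -0.1745
x = L1*cos(theta1) + L2*cos(theta1+theta2)
x = 11.4001 + 4.8933
x = 16.2934


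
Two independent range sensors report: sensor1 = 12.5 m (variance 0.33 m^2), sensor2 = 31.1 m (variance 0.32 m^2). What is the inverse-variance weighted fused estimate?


w1 = (1/var1) / (1/var1 + 1/var2)
   = 3.0303 / (3.0303 + 3.125) = 0.4923
w2 = 1 - w1 = 0.5077
fused = w1*s1 + w2*s2 = 6.1538 + 15.7892
= 21.9431 m


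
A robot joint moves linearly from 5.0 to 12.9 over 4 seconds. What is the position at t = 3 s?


s = t/T = 3/4 = 0.75
p(t) = p0 + (pf-p0)*s
= 5.0 + (12.9 - 5.0) * 0.75
= 10.925


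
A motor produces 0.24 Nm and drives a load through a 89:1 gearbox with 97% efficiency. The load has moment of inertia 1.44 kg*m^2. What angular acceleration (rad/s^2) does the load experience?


tau_out = tau_motor * N * eta
= 0.24 * 89 * 0.97 = 20.7192 Nm
alpha = tau_out / I = 20.7192 / 1.44
= 14.3883 rad/s^2


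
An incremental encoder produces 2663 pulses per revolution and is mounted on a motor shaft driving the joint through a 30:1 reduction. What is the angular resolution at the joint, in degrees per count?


counts per rev = 2663
effective counts at joint = 2663 * 30 = 79890
resolution = 360 / 79890
= 0.0045 deg/count


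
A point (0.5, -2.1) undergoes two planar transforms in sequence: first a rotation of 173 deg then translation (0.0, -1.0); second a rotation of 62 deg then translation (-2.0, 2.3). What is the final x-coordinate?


After transform 1:
x1 = cos(173)*0.5 - sin(173)*-2.1 + 0.0 = -0.2403
y1 = sin(173)*0.5 + cos(173)*-2.1 + -1.0 = 1.1453
After transform 2:
x2 = cos(62)*-0.2403 - sin(62)*1.1453 + -2.0
= -3.1241


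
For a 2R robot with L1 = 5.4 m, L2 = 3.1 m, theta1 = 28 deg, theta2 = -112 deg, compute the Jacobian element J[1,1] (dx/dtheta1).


J[1,1] = -L1*sin(t1) - L2*sin(t1+t2)
= -5.4*sin(28) - 3.1*sin(-84)
= 0.5479


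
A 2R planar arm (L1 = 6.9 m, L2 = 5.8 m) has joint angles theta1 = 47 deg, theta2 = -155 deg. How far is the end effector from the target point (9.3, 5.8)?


End effector via forward kinematics:
x = L1*cos(t1) + L2*cos(t1+t2) = 2.9135
y = L1*sin(t1) + L2*sin(t1+t2) = -0.4698
Distance to target:
d = sqrt((9.3 - 2.9135)^2 + (5.8 - -0.4698)^2)
= sqrt(40.7875 + 39.3102)
= 8.9497 m


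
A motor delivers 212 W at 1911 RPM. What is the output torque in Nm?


omega = 1911 * 2*pi/60 = 200.1195 rad/s
tau = P / omega = 212 / 200.1195
= 1.0594 Nm


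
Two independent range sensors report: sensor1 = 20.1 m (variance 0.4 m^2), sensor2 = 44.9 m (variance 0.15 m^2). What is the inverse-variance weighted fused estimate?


w1 = (1/var1) / (1/var1 + 1/var2)
   = 2.5 / (2.5 + 6.6667) = 0.2727
w2 = 1 - w1 = 0.7273
fused = w1*s1 + w2*s2 = 5.4818 + 32.6545
= 38.1364 m


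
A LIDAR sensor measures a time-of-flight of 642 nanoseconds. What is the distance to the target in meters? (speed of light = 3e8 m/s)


tof = 642 ns = 6.42e-07 s
dist = c * tof / 2
= 3e8 * 6.42e-07 / 2
= 96.3 m


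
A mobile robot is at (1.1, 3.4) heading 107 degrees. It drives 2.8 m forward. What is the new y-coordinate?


y_new = y0 + d*sin(theta)
= 3.4 + 2.8*sin(107)
= 3.4 + 2.6777
= 6.0777


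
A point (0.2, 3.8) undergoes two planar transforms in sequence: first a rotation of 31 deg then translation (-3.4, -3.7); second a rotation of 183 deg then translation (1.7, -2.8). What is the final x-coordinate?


After transform 1:
x1 = cos(31)*0.2 - sin(31)*3.8 + -3.4 = -5.1857
y1 = sin(31)*0.2 + cos(31)*3.8 + -3.7 = -0.3398
After transform 2:
x2 = cos(183)*-5.1857 - sin(183)*-0.3398 + 1.7
= 6.8608


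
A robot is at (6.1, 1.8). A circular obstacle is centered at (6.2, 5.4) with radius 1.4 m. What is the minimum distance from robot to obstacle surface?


center_dist = sqrt((6.1-6.2)^2 + (1.8-5.4)^2)
= sqrt(0.01 + 12.96)
= 3.6014
min_dist = center_dist - radius = 3.6014 - 1.4 = 2.2014 m


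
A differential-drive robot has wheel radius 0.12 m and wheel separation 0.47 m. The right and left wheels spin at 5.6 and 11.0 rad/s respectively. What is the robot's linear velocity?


vR = r*wR = 0.12*5.6 = 0.672 m/s
vL = r*wL = 0.12*11.0 = 1.32 m/s
v = (vR+vL)/2 = 0.996 m/s
omega = (vR-vL)/L = -1.3787 rad/s
linear velocity = 0.996 m/s


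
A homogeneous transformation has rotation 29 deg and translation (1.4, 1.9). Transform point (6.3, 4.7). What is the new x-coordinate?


x' = cos(theta)*px - sin(theta)*py + tx
= 0.8746*6.3 - 0.4848*4.7 + 1.4
= 4.6315


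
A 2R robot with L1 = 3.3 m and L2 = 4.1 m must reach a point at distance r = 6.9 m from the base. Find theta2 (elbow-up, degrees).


cos(theta2) = (r^2 - L1^2 - L2^2) / (2*L1*L2)
cos(theta2) = (47.61 - 10.89 - 16.81) / 27.06
cos(theta2) = 0.735772
theta2 = 42.6275 degrees


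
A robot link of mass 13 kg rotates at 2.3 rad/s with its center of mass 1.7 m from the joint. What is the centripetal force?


F = m * omega^2 * r
= 13 * 2.3^2 * 1.7
= 13 * 5.29 * 1.7
= 116.909 N


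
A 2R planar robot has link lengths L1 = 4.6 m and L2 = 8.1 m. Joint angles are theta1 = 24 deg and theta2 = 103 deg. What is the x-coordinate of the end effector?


Convert angles to radians: theta1 = 0.4189, theta2 = 1.7977
x = L1*cos(theta1) + L2*cos(theta1+theta2)
x = 4.2023 + -4.8747
x = -0.6724


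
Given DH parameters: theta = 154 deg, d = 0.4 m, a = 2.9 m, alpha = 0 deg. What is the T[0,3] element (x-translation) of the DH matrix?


T[0,3] = a * cos(theta)
= 2.9 * cos(154 deg)
= 2.9 * -0.8988
= -2.6065


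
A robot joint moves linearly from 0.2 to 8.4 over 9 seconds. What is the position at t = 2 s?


s = t/T = 2/9 = 0.2222
p(t) = p0 + (pf-p0)*s
= 0.2 + (8.4 - 0.2) * 0.2222
= 2.0222


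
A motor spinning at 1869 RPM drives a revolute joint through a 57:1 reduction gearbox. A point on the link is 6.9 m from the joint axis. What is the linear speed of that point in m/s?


omega_motor = 1869 * 2*pi/60 = 195.7212 rad/s
omega_joint = omega_motor / 57 = 3.4337 rad/s
v = omega_joint * r = 3.4337 * 6.9
= 23.6926 m/s


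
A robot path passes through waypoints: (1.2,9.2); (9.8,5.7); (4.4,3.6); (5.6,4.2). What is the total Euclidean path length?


Segment lengths:
  seg1 = sqrt((8.6)^2 + (-3.5)^2) = 9.2849
  seg2 = sqrt((-5.4)^2 + (-2.1)^2) = 5.794
  seg3 = sqrt((1.2)^2 + (0.6)^2) = 1.3416
Total = 16.4205


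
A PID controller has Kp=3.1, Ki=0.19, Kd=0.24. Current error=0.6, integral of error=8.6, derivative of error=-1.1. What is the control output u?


u = Kp*e + Ki*int(e) + Kd*de/dt
= 3.1*0.6 + 0.19*8.6 + 0.24*(-1.1)
= 1.86 + 1.634 + -0.264
= 3.23


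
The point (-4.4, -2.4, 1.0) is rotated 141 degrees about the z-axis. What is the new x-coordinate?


Rotation about z-axis: x' = x*cos(theta) - y*sin(theta)
= -4.4 * -0.7771 - -2.4 * 0.6293
= 4.9298


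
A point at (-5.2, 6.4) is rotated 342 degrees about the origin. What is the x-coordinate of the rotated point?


x' = x*cos(theta) - y*sin(theta)
cos(342 deg) = 0.9511, sin(342 deg) = -0.309
x' = -5.2 * 0.9511 - 6.4 * -0.309
= -4.9455 - -1.9777
= -2.9678


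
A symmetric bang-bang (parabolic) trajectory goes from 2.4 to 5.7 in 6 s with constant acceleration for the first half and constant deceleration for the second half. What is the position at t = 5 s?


Symmetric rest-to-rest: each phase covers (pf-p0)/2 in time T/2. 0.5*a*(T/2)^2 = (pf-p0)/2 => a = 4*(pf-p0)/T^2
a = 4*(5.7-2.4)/6^2 = 0.3667
t = 5 is in the deceleration phase (t > T/2).
p = pf - 0.5*a*(T-t)^2 = 5.7 - 0.5*0.3667*1^2
= 5.5167


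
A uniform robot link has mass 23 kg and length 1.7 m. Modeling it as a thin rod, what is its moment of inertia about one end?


I = (1/3) * m * L^2
= (1/3) * 23 * 1.7^2
= 0.333333 * 23 * 2.89
= 22.1567 kg*m^2


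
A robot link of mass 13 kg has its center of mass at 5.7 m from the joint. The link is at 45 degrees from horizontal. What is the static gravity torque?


tau = m*g*L*cos(angle)
= 13 * 9.81 * 5.7 * cos(45 deg)
= 13 * 9.81 * 5.7 * 0.7071
= 514.0108 Nm


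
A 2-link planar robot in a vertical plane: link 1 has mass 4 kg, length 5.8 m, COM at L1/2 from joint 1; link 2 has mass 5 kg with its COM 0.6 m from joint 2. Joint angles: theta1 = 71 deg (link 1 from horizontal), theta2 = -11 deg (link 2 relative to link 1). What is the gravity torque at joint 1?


Horizontal distance from joint 1 to link-1 COM:
  x_c1 = (L1/2)*cos(t1) = 2.9 * 0.3256 = 0.9441 m
Horizontal distance from joint 1 to link-2 COM:
  x_c2 = L1*cos(t1) + Lc2*cos(t1+t2)
       = 5.8*0.3256 + 0.6*0.5 = 2.1883 m
tau1 = m1*g*x_c1 + m2*g*x_c2
     = 4*9.81*0.9441 + 5*9.81*2.1883
     = 37.0484 + 107.3359
     = 144.3842 Nm
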